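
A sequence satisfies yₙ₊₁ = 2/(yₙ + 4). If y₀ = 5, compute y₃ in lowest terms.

38/85

y₁ = 2/(5 + 4) = 2/9.
y₂ = 2/(2/9 + 4) = 9/19.
y₃ = 2/(9/19 + 4) = 38/85.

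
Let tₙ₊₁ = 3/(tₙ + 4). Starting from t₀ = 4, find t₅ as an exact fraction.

2283/3536

t₁ = 3/(4 + 4) = 3/8.
t₂ = 3/(3/8 + 4) = 24/35.
t₃ = 3/(24/35 + 4) = 105/164.
t₄ = 3/(105/164 + 4) = 492/761.
t₅ = 3/(492/761 + 4) = 2283/3536.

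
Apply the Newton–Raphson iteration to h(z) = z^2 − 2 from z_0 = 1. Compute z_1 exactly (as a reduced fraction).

3/2

h'(z) = 2z.
h(1) = −1, h'(1) = 2, so z_1 = 1 − (−1)/2 = 3/2.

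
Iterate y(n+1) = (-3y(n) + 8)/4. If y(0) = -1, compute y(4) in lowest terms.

y(1) = (-3·(-1) + 8)/4 = 11/4.
y(2) = (-3·(11/4) + 8)/4 = -1/16.
y(3) = (-3·(-1/16) + 8)/4 = 131/64.
y(4) = (-3·(131/64) + 8)/4 = 119/256.

119/256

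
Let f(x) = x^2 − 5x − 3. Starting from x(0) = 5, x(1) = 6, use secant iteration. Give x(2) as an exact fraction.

11/2

f(5) = −3, f(6) = 3. x(2) = 6 − 3·(6 − 5)/(3 − (−3)) = 11/2.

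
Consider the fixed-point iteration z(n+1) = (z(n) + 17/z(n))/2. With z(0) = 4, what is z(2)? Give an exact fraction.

2177/528

z(1) = (4 + 17/4)/2 = 33/8.
z(2) = (33/8 + 17/(33/8))/2 = 2177/528.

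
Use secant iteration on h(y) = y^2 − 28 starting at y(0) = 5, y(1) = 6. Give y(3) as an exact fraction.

164/31

h(5) = −3, h(6) = 8. y(2) = 6 − 8·(6 − 5)/(8 − (−3)) = 58/11.
h(6) = 8, h(58/11) = −24/121. y(3) = (58/11) − (−24/121)·((58/11) − 6)/((−24/121) − 8) = 164/31.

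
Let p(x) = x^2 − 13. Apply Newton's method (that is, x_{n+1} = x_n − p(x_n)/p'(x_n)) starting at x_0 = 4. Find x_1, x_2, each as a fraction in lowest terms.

p'(x) = 2x.
p(4) = 3, p'(4) = 8, so x_1 = 4 − 3/8 = 29/8.
p(29/8) = 9/64, p'(29/8) = 29/4, so x_2 = (29/8) − (9/64)/(29/4) = 1673/464.

x_1 = 29/8, x_2 = 1673/464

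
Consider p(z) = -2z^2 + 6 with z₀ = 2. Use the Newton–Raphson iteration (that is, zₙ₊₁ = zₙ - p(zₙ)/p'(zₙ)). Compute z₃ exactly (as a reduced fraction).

18817/10864

p'(z) = -4z.
p(2) = -2, p'(2) = -8, so z₁ = 2 - (-2)/(-8) = 7/4.
p(7/4) = -1/8, p'(7/4) = -7, so z₂ = (7/4) - (-1/8)/(-7) = 97/56.
p(97/56) = -1/1568, p'(97/56) = -97/14, so z₃ = (97/56) - (-1/1568)/(-97/14) = 18817/10864.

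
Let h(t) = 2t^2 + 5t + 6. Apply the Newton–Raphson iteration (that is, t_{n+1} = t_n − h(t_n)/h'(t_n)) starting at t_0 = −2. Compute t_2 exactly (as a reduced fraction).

h'(t) = 4t + 5.
h(−2) = 4, h'(−2) = −3, so t_1 = (−2) − 4/(−3) = −2/3.
h(−2/3) = 32/9, h'(−2/3) = 7/3, so t_2 = (−2/3) − (32/9)/(7/3) = −46/21.

−46/21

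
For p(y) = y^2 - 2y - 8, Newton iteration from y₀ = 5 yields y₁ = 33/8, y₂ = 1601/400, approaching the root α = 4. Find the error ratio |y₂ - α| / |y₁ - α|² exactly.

y₁ - α = 33/8 - 4 = 1/8, so |y₁ - α| = 1/8.
y₂ - α = 1601/400 - 4 = 1/400, so |y₂ - α| = 1/400.
|y₁ - α|² = 1/64.
Ratio = (1/400) / (1/64) = 4/25.

4/25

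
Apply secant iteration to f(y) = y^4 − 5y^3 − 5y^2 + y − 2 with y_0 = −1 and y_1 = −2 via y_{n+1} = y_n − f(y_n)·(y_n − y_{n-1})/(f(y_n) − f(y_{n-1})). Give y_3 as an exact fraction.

f(−1) = −2, f(−2) = 32. y_2 = (−2) − 32·((−2) − (−1))/(32 − (−2)) = −18/17.
f(−2) = 32, f(−18/17) = −122960/83521. y_3 = (−18/17) − (−122960/83521)·((−18/17) − (−2))/((−122960/83521) − 32) = −192238/174727.

−192238/174727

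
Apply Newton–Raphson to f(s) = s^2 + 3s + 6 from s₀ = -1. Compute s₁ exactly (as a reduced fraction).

-5

f'(s) = 2s + 3.
f(-1) = 4, f'(-1) = 1, so s₁ = (-1) - 4/1 = -5.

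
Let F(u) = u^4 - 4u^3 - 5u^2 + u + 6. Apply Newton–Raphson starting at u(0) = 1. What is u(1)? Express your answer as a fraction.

F'(u) = 4u^3 - 12u^2 - 10u + 1.
F(1) = -1, F'(1) = -17, so u(1) = 1 - (-1)/(-17) = 16/17.

16/17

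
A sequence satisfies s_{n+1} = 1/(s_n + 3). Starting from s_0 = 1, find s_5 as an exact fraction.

s_1 = 1/(1 + 3) = 1/4.
s_2 = 1/(1/4 + 3) = 4/13.
s_3 = 1/(4/13 + 3) = 13/43.
s_4 = 1/(13/43 + 3) = 43/142.
s_5 = 1/(43/142 + 3) = 142/469.

142/469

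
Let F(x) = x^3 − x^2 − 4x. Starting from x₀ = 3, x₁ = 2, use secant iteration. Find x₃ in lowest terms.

204/77

F(3) = 6, F(2) = −4. x₂ = 2 − (−4)·(2 − 3)/((−4) − 6) = 12/5.
F(2) = −4, F(12/5) = −192/125. x₃ = (12/5) − (−192/125)·((12/5) − 2)/((−192/125) − (−4)) = 204/77.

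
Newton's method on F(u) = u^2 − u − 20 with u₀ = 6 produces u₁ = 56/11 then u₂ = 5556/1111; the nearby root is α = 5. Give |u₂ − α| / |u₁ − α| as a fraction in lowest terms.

1/101

u₁ − α = 56/11 − 5 = 1/11, so |u₁ − α| = 1/11.
u₂ − α = 5556/1111 − 5 = 1/1111, so |u₂ − α| = 1/1111.
Ratio = (1/1111) / (1/11) = 1/101.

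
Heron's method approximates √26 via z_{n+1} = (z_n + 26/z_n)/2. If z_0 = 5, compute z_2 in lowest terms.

5201/1020

z_1 = (5 + 26/5)/2 = 51/10.
z_2 = (51/10 + 26/(51/10))/2 = 5201/1020.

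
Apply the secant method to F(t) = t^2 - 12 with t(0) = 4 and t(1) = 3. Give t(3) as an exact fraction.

52/15

F(4) = 4, F(3) = -3. t(2) = 3 - (-3)·(3 - 4)/((-3) - 4) = 24/7.
F(3) = -3, F(24/7) = -12/49. t(3) = (24/7) - (-12/49)·((24/7) - 3)/((-12/49) - (-3)) = 52/15.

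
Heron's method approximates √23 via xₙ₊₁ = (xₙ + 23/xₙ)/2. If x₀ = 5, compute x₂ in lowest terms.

1151/240

x₁ = (5 + 23/5)/2 = 24/5.
x₂ = (24/5 + 23/(24/5))/2 = 1151/240.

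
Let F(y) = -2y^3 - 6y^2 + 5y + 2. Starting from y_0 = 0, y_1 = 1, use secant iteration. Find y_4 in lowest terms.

459962/497051

F(0) = 2, F(1) = -1. y_2 = 1 - (-1)·(1 - 0)/((-1) - 2) = 2/3.
F(1) = -1, F(2/3) = 56/27. y_3 = (2/3) - (56/27)·((2/3) - 1)/((56/27) - (-1)) = 74/83.
F(2/3) = 56/27, F(74/83) = 155008/571787. y_4 = (74/83) - (155008/571787)·((74/83) - (2/3))/((155008/571787) - (56/27)) = 459962/497051.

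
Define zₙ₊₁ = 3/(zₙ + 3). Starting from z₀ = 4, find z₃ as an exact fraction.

24/31

z₁ = 3/(4 + 3) = 3/7.
z₂ = 3/(3/7 + 3) = 7/8.
z₃ = 3/(7/8 + 3) = 24/31.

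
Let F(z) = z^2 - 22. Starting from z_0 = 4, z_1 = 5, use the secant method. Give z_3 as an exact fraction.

F(4) = -6, F(5) = 3. z_2 = 5 - 3·(5 - 4)/(3 - (-6)) = 14/3.
F(5) = 3, F(14/3) = -2/9. z_3 = (14/3) - (-2/9)·((14/3) - 5)/((-2/9) - 3) = 136/29.

136/29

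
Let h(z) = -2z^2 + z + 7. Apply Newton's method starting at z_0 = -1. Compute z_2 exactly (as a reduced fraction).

-337/205

h'(z) = -4z + 1.
h(-1) = 4, h'(-1) = 5, so z_1 = (-1) - 4/5 = -9/5.
h(-9/5) = -32/25, h'(-9/5) = 41/5, so z_2 = (-9/5) - (-32/25)/(41/5) = -337/205.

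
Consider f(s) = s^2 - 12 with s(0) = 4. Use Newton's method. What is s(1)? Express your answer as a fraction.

7/2

f'(s) = 2s.
f(4) = 4, f'(4) = 8, so s(1) = 4 - 4/8 = 7/2.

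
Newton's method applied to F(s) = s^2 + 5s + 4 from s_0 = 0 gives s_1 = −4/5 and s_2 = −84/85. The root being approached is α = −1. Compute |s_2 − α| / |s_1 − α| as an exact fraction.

s_1 − α = −4/5 − (−1) = −4/5 + 1 = 1/5, so |s_1 − α| = 1/5.
s_2 − α = −84/85 − (−1) = −84/85 + 1 = 1/85, so |s_2 − α| = 1/85.
Ratio = (1/85) / (1/5) = 1/17.

1/17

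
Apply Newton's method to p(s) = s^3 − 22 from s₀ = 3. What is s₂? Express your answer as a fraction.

p'(s) = 3s^2.
p(3) = 5, p'(3) = 27, so s₁ = 3 − 5/27 = 76/27.
p(76/27) = 5950/19683, p'(76/27) = 5776/243, so s₂ = (76/27) − (5950/19683)/(5776/243) = 655489/233928.

655489/233928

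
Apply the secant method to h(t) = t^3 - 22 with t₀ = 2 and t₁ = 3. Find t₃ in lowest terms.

24946/8917

h(2) = -14, h(3) = 5. t₂ = 3 - 5·(3 - 2)/(5 - (-14)) = 52/19.
h(3) = 5, h(52/19) = -10290/6859. t₃ = (52/19) - (-10290/6859)·((52/19) - 3)/((-10290/6859) - 5) = 24946/8917.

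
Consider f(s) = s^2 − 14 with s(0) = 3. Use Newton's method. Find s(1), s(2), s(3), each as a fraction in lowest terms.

f'(s) = 2s.
f(3) = −5, f'(3) = 6, so s(1) = 3 − (−5)/6 = 23/6.
f(23/6) = 25/36, f'(23/6) = 23/3, so s(2) = (23/6) − (25/36)/(23/3) = 1033/276.
f(1033/276) = 625/76176, f'(1033/276) = 1033/138, so s(3) = (1033/276) − (625/76176)/(1033/138) = 2133553/570216.

s(1) = 23/6, s(2) = 1033/276, s(3) = 2133553/570216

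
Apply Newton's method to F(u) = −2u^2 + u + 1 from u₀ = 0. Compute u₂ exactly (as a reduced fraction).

F'(u) = −4u + 1.
F(0) = 1, F'(0) = 1, so u₁ = 0 − 1/1 = −1.
F(−1) = −2, F'(−1) = 5, so u₂ = (−1) − (−2)/5 = −3/5.

−3/5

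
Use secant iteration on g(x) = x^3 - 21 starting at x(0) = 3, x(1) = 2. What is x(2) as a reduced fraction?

g(3) = 6, g(2) = -13. x(2) = 2 - (-13)·(2 - 3)/((-13) - 6) = 51/19.

51/19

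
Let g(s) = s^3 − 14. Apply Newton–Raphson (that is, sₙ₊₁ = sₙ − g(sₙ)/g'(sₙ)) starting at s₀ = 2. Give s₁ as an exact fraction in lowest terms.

g'(s) = 3s^2.
g(2) = −6, g'(2) = 12, so s₁ = 2 − (−6)/12 = 5/2.

5/2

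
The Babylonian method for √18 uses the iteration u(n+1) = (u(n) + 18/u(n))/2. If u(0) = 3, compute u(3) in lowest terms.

577/136

u(1) = (3 + 18/3)/2 = 9/2.
u(2) = (9/2 + 18/(9/2))/2 = 17/4.
u(3) = (17/4 + 18/(17/4))/2 = 577/136.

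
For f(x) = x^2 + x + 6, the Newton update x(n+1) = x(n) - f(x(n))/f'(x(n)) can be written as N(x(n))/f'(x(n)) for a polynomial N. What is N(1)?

-5

f'(x) = 2x + 1.
N(x) = x·f'(x) - f(x) = x·(2x + 1) - (x^2 + x + 6) = x^2 - 6.
N(1) = -5.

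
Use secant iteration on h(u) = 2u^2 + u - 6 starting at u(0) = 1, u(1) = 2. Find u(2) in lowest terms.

10/7

h(1) = -3, h(2) = 4. u(2) = 2 - 4·(2 - 1)/(4 - (-3)) = 10/7.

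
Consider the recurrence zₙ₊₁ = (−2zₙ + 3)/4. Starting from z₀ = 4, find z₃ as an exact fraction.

1/16

z₁ = (−2·4 + 3)/4 = −5/4.
z₂ = (−2·(−5/4) + 3)/4 = 11/8.
z₃ = (−2·(11/8) + 3)/4 = 1/16.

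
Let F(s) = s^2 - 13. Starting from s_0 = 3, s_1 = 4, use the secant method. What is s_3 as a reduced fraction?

F(3) = -4, F(4) = 3. s_2 = 4 - 3·(4 - 3)/(3 - (-4)) = 25/7.
F(4) = 3, F(25/7) = -12/49. s_3 = (25/7) - (-12/49)·((25/7) - 4)/((-12/49) - 3) = 191/53.

191/53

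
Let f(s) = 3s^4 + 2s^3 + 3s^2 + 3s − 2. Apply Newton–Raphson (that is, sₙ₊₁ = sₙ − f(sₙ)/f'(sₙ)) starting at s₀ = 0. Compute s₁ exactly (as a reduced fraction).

2/3

f'(s) = 12s^3 + 6s^2 + 6s + 3.
f(0) = −2, f'(0) = 3, so s₁ = 0 − (−2)/3 = 2/3.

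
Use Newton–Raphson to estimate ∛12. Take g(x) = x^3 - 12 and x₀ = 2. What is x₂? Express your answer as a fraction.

g'(x) = 3x^2.
g(2) = -4, g'(2) = 12, so x₁ = 2 - (-4)/12 = 7/3.
g(7/3) = 19/27, g'(7/3) = 49/3, so x₂ = (7/3) - (19/27)/(49/3) = 1010/441.

1010/441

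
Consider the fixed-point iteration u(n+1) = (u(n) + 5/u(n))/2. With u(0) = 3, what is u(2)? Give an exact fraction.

47/21

u(1) = (3 + 5/3)/2 = 7/3.
u(2) = (7/3 + 5/(7/3))/2 = 47/21.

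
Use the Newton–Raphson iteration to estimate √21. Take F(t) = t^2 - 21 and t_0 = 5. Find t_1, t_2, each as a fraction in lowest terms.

t_1 = 23/5, t_2 = 527/115

F'(t) = 2t.
F(5) = 4, F'(5) = 10, so t_1 = 5 - 4/10 = 23/5.
F(23/5) = 4/25, F'(23/5) = 46/5, so t_2 = (23/5) - (4/25)/(46/5) = 527/115.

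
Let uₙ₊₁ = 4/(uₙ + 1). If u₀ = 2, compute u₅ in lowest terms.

u₁ = 4/(2 + 1) = 4/3.
u₂ = 4/(4/3 + 1) = 12/7.
u₃ = 4/(12/7 + 1) = 28/19.
u₄ = 4/(28/19 + 1) = 76/47.
u₅ = 4/(76/47 + 1) = 188/123.

188/123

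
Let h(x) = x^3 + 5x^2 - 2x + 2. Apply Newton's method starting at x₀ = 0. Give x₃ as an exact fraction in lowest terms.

h'(x) = 3x^2 + 10x - 2.
h(0) = 2, h'(0) = -2, so x₁ = 0 - 2/(-2) = 1.
h(1) = 6, h'(1) = 11, so x₂ = 1 - 6/11 = 5/11.
h(5/11) = 2952/1331, h'(5/11) = 383/121, so x₃ = (5/11) - (2952/1331)/(383/121) = -1037/4213.

-1037/4213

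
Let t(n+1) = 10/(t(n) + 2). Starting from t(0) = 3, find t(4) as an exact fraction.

45/19

t(1) = 10/(3 + 2) = 2.
t(2) = 10/(2 + 2) = 5/2.
t(3) = 10/(5/2 + 2) = 20/9.
t(4) = 10/(20/9 + 2) = 45/19.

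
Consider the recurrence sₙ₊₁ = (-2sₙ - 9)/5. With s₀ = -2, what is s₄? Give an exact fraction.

s₁ = (-2·(-2) - 9)/5 = -1.
s₂ = (-2·(-1) - 9)/5 = -7/5.
s₃ = (-2·(-7/5) - 9)/5 = -31/25.
s₄ = (-2·(-31/25) - 9)/5 = -163/125.

-163/125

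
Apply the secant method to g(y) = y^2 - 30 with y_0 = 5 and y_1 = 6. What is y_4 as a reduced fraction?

2766/505

g(5) = -5, g(6) = 6. y_2 = 6 - 6·(6 - 5)/(6 - (-5)) = 60/11.
g(6) = 6, g(60/11) = -30/121. y_3 = (60/11) - (-30/121)·((60/11) - 6)/((-30/121) - 6) = 115/21.
g(60/11) = -30/121, g(115/21) = -5/441. y_4 = (115/21) - (-5/441)·((115/21) - (60/11))/((-5/441) - (-30/121)) = 2766/505.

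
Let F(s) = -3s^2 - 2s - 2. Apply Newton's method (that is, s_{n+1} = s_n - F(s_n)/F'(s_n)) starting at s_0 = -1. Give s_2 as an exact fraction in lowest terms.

F'(s) = -6s - 2.
F(-1) = -3, F'(-1) = 4, so s_1 = (-1) - (-3)/4 = -1/4.
F(-1/4) = -27/16, F'(-1/4) = -1/2, so s_2 = (-1/4) - (-27/16)/(-1/2) = -29/8.

-29/8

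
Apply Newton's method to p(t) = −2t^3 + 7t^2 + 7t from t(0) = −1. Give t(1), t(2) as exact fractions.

t(1) = −11/13, t(2) = −1089/1339

p'(t) = −6t^2 + 14t + 7.
p(−1) = 2, p'(−1) = −13, so t(1) = (−1) − 2/(−13) = −11/13.
p(−11/13) = 660/2197, p'(−11/13) = −1545/169, so t(2) = (−11/13) − (660/2197)/(−1545/169) = −1089/1339.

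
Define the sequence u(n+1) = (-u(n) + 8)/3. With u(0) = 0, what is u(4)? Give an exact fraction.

160/81

u(1) = (-0 + 8)/3 = 8/3.
u(2) = (-(8/3) + 8)/3 = 16/9.
u(3) = (-(16/9) + 8)/3 = 56/27.
u(4) = (-(56/27) + 8)/3 = 160/81.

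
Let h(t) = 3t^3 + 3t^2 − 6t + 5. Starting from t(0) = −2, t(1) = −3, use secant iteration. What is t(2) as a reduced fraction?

−77/36

h(−2) = 5, h(−3) = −31. t(2) = (−3) − (−31)·((−3) − (−2))/((−31) − 5) = −77/36.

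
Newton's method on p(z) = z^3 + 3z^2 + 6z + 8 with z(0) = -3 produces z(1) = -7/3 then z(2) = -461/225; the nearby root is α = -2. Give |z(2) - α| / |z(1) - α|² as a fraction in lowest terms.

z(1) - α = -7/3 - (-2) = -7/3 + 2 = -1/3, so |z(1) - α| = 1/3.
z(2) - α = -461/225 - (-2) = -461/225 + 2 = -11/225, so |z(2) - α| = 11/225.
|z(1) - α|² = 1/9.
Ratio = (11/225) / (1/9) = 11/25.

11/25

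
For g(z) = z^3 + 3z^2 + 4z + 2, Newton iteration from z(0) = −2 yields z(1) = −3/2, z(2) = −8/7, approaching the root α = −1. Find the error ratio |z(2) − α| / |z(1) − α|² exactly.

z(1) − α = −3/2 − (−1) = −3/2 + 1 = −1/2, so |z(1) − α| = 1/2.
z(2) − α = −8/7 − (−1) = −8/7 + 1 = −1/7, so |z(2) − α| = 1/7.
|z(1) − α|² = 1/4.
Ratio = (1/7) / (1/4) = 4/7.

4/7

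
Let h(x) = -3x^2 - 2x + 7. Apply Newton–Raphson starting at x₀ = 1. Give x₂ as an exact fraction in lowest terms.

187/152

h'(x) = -6x - 2.
h(1) = 2, h'(1) = -8, so x₁ = 1 - 2/(-8) = 5/4.
h(5/4) = -3/16, h'(5/4) = -19/2, so x₂ = (5/4) - (-3/16)/(-19/2) = 187/152.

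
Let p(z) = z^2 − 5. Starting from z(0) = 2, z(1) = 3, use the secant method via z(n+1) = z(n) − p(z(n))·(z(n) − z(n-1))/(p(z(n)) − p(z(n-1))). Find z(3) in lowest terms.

29/13

p(2) = −1, p(3) = 4. z(2) = 3 − 4·(3 − 2)/(4 − (−1)) = 11/5.
p(3) = 4, p(11/5) = −4/25. z(3) = (11/5) − (−4/25)·((11/5) − 3)/((−4/25) − 4) = 29/13.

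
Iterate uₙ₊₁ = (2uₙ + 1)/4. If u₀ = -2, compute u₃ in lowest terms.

3/16

u₁ = (2·(-2) + 1)/4 = -3/4.
u₂ = (2·(-3/4) + 1)/4 = -1/8.
u₃ = (2·(-1/8) + 1)/4 = 3/16.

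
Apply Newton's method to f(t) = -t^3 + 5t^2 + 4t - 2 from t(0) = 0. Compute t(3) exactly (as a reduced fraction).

569/1606

f'(t) = -3t^2 + 10t + 4.
f(0) = -2, f'(0) = 4, so t(1) = 0 - (-2)/4 = 1/2.
f(1/2) = 9/8, f'(1/2) = 33/4, so t(2) = (1/2) - (9/8)/(33/4) = 4/11.
f(4/11) = 90/1331, f'(4/11) = 876/121, so t(3) = (4/11) - (90/1331)/(876/121) = 569/1606.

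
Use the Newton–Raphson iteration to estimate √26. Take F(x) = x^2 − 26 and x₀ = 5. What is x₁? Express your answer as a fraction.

51/10

F'(x) = 2x.
F(5) = −1, F'(5) = 10, so x₁ = 5 − (−1)/10 = 51/10.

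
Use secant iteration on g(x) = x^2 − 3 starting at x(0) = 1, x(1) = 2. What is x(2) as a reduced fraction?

5/3

g(1) = −2, g(2) = 1. x(2) = 2 − 1·(2 − 1)/(1 − (−2)) = 5/3.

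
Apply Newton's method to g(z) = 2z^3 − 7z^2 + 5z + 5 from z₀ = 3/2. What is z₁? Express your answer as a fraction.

29/10

g'(z) = 6z^2 − 14z + 5.
g(3/2) = 7/2, g'(3/2) = −5/2, so z₁ = (3/2) − (7/2)/(−5/2) = 29/10.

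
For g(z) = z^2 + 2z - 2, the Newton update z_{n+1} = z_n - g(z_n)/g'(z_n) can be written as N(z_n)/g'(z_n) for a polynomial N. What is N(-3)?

11

g'(z) = 2z + 2.
N(z) = z·g'(z) - g(z) = z·(2z + 2) - (z^2 + 2z - 2) = z^2 + 2.
N(-3) = 11.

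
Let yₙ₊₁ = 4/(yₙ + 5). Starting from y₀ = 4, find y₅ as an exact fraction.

6404/9129

y₁ = 4/(4 + 5) = 4/9.
y₂ = 4/(4/9 + 5) = 36/49.
y₃ = 4/(36/49 + 5) = 196/281.
y₄ = 4/(196/281 + 5) = 1124/1601.
y₅ = 4/(1124/1601 + 5) = 6404/9129.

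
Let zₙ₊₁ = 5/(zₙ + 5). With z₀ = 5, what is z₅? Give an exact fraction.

z₁ = 5/(5 + 5) = 1/2.
z₂ = 5/(1/2 + 5) = 10/11.
z₃ = 5/(10/11 + 5) = 11/13.
z₄ = 5/(11/13 + 5) = 65/76.
z₅ = 5/(65/76 + 5) = 76/89.

76/89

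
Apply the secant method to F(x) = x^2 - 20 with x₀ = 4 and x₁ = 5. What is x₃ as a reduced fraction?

76/17

F(4) = -4, F(5) = 5. x₂ = 5 - 5·(5 - 4)/(5 - (-4)) = 40/9.
F(5) = 5, F(40/9) = -20/81. x₃ = (40/9) - (-20/81)·((40/9) - 5)/((-20/81) - 5) = 76/17.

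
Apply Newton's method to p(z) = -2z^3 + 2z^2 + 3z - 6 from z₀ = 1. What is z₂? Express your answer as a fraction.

p'(z) = -6z^2 + 4z + 3.
p(1) = -3, p'(1) = 1, so z₁ = 1 - (-3)/1 = 4.
p(4) = -90, p'(4) = -77, so z₂ = 4 - (-90)/(-77) = 218/77.

218/77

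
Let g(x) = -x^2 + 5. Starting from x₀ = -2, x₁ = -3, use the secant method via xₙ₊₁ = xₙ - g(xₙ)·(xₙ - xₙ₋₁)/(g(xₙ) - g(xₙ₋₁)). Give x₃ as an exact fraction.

-29/13

g(-2) = 1, g(-3) = -4. x₂ = (-3) - (-4)·((-3) - (-2))/((-4) - 1) = -11/5.
g(-3) = -4, g(-11/5) = 4/25. x₃ = (-11/5) - (4/25)·((-11/5) - (-3))/((4/25) - (-4)) = -29/13.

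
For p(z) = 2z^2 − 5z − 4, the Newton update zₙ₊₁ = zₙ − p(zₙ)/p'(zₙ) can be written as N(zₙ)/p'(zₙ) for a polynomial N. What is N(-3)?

22

p'(z) = 4z − 5.
N(z) = z·p'(z) − p(z) = z·(4z − 5) − (2z^2 − 5z − 4) = 2z^2 + 4.
N(-3) = 22.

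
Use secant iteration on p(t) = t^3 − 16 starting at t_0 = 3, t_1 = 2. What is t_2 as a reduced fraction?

46/19

p(3) = 11, p(2) = −8. t_2 = 2 − (−8)·(2 − 3)/((−8) − 11) = 46/19.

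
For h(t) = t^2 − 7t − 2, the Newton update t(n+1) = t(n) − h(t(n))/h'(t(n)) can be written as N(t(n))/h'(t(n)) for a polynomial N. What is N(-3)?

h'(t) = 2t − 7.
N(t) = t·h'(t) − h(t) = t·(2t − 7) − (t^2 − 7t − 2) = t^2 + 2.
N(-3) = 11.

11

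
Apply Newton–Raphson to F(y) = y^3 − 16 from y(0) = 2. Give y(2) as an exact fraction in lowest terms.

F'(y) = 3y^2.
F(2) = −8, F'(2) = 12, so y(1) = 2 − (−8)/12 = 8/3.
F(8/3) = 80/27, F'(8/3) = 64/3, so y(2) = (8/3) − (80/27)/(64/3) = 91/36.

91/36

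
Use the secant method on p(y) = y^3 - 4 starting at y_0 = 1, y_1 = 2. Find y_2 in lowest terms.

10/7

p(1) = -3, p(2) = 4. y_2 = 2 - 4·(2 - 1)/(4 - (-3)) = 10/7.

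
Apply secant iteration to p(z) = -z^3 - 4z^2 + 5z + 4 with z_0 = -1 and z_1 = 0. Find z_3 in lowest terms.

p(-1) = -4, p(0) = 4. z_2 = 0 - 4·(0 - (-1))/(4 - (-4)) = -1/2.
p(0) = 4, p(-1/2) = 5/8. z_3 = (-1/2) - (5/8)·((-1/2) - 0)/((5/8) - 4) = -16/27.

-16/27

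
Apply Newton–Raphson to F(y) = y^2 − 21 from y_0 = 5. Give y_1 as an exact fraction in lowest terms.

23/5

F'(y) = 2y.
F(5) = 4, F'(5) = 10, so y_1 = 5 − 4/10 = 23/5.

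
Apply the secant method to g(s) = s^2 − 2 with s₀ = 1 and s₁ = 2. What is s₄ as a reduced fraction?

g(1) = −1, g(2) = 2. s₂ = 2 − 2·(2 − 1)/(2 − (−1)) = 4/3.
g(2) = 2, g(4/3) = −2/9. s₃ = (4/3) − (−2/9)·((4/3) − 2)/((−2/9) − 2) = 7/5.
g(4/3) = −2/9, g(7/5) = −1/25. s₄ = (7/5) − (−1/25)·((7/5) − (4/3))/((−1/25) − (−2/9)) = 58/41.

58/41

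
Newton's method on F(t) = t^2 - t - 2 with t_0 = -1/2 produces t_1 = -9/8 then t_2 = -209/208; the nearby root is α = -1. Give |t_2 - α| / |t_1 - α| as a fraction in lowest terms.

t_1 - α = -9/8 - (-1) = -9/8 + 1 = -1/8, so |t_1 - α| = 1/8.
t_2 - α = -209/208 - (-1) = -209/208 + 1 = -1/208, so |t_2 - α| = 1/208.
Ratio = (1/208) / (1/8) = 1/26.

1/26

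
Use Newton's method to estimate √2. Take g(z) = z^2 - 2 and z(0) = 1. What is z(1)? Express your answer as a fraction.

3/2

g'(z) = 2z.
g(1) = -1, g'(1) = 2, so z(1) = 1 - (-1)/2 = 3/2.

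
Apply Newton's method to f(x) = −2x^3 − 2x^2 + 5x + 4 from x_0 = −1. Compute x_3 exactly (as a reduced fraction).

−68332/91935

f'(x) = −6x^2 − 4x + 5.
f(−1) = −1, f'(−1) = 3, so x_1 = (−1) − (−1)/3 = −2/3.
f(−2/3) = 10/27, f'(−2/3) = 5, so x_2 = (−2/3) − (10/27)/5 = −20/27.
f(−20/27) = 232/19683, f'(−20/27) = 1135/243, so x_3 = (−20/27) − (232/19683)/(1135/243) = −68332/91935.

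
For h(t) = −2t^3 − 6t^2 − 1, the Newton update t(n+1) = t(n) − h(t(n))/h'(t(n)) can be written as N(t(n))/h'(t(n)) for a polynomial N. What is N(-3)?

55

h'(t) = −6t^2 − 12t.
N(t) = t·h'(t) − h(t) = t·(−6t^2 − 12t) − (−2t^3 − 6t^2 − 1) = −4t^3 − 6t^2 + 1.
N(-3) = 55.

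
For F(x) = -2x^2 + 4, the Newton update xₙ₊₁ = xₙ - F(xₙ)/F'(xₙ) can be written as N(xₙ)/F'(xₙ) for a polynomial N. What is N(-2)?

-12

F'(x) = -4x.
N(x) = x·F'(x) - F(x) = x·(-4x) - (-2x^2 + 4) = -2x^2 - 4.
N(-2) = -12.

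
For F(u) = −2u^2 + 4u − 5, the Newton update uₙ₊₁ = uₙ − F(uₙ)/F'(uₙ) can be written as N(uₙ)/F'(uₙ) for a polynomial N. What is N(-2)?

−3

F'(u) = −4u + 4.
N(u) = u·F'(u) − F(u) = u·(−4u + 4) − (−2u^2 + 4u − 5) = −2u^2 + 5.
N(-2) = −3.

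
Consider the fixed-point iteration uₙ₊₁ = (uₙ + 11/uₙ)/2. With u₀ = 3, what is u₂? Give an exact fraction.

199/60

u₁ = (3 + 11/3)/2 = 10/3.
u₂ = (10/3 + 11/(10/3))/2 = 199/60.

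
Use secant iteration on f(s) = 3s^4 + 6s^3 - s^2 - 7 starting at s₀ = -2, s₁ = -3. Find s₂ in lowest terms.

f(-2) = -11, f(-3) = 65. s₂ = (-3) - 65·((-3) - (-2))/(65 - (-11)) = -163/76.

-163/76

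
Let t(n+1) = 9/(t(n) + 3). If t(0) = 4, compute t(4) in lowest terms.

t(1) = 9/(4 + 3) = 9/7.
t(2) = 9/(9/7 + 3) = 21/10.
t(3) = 9/(21/10 + 3) = 30/17.
t(4) = 9/(30/17 + 3) = 17/9.

17/9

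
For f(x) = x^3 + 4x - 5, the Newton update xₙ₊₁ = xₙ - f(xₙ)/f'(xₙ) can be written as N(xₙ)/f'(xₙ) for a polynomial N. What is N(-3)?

-49

f'(x) = 3x^2 + 4.
N(x) = x·f'(x) - f(x) = x·(3x^2 + 4) - (x^3 + 4x - 5) = 2x^3 + 5.
N(-3) = -49.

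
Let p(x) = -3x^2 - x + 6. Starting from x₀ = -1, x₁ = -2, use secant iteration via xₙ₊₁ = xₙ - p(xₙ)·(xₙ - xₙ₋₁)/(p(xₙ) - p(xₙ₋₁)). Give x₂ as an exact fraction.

p(-1) = 4, p(-2) = -4. x₂ = (-2) - (-4)·((-2) - (-1))/((-4) - 4) = -3/2.

-3/2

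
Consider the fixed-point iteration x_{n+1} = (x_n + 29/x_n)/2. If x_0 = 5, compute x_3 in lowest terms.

x_1 = (5 + 29/5)/2 = 27/5.
x_2 = (27/5 + 29/(27/5))/2 = 727/135.
x_3 = (727/135 + 29/(727/135))/2 = 528527/98145.

528527/98145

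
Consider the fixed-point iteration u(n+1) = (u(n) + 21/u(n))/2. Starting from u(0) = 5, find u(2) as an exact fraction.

u(1) = (5 + 21/5)/2 = 23/5.
u(2) = (23/5 + 21/(23/5))/2 = 527/115.

527/115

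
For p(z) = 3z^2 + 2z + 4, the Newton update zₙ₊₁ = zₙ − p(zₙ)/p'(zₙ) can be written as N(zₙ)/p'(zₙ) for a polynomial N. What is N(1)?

p'(z) = 6z + 2.
N(z) = z·p'(z) − p(z) = z·(6z + 2) − (3z^2 + 2z + 4) = 3z^2 − 4.
N(1) = −1.

−1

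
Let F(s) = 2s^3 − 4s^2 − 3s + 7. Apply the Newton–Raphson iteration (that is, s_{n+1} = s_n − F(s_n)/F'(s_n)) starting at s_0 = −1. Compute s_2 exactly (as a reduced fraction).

−32717/25377

F'(s) = 6s^2 − 8s − 3.
F(−1) = 4, F'(−1) = 11, so s_1 = (−1) − 4/11 = −15/11.
F(−15/11) = −1888/1331, F'(−15/11) = 2307/121, so s_2 = (−15/11) − (−1888/1331)/(2307/121) = −32717/25377.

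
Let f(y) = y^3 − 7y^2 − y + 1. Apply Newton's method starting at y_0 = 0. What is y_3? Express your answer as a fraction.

f'(y) = 3y^2 − 14y − 1.
f(0) = 1, f'(0) = −1, so y_1 = 0 − 1/(−1) = 1.
f(1) = −6, f'(1) = −12, so y_2 = 1 − (−6)/(−12) = 1/2.
f(1/2) = −9/8, f'(1/2) = −29/4, so y_3 = (1/2) − (−9/8)/(−29/4) = 10/29.

10/29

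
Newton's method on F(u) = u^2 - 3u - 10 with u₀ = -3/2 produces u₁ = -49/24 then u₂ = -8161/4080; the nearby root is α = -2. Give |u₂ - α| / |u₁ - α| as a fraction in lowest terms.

u₁ - α = -49/24 - (-2) = -49/24 + 2 = -1/24, so |u₁ - α| = 1/24.
u₂ - α = -8161/4080 - (-2) = -8161/4080 + 2 = -1/4080, so |u₂ - α| = 1/4080.
Ratio = (1/4080) / (1/24) = 1/170.

1/170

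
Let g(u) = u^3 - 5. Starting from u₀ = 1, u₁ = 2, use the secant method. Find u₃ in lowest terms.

265/157

g(1) = -4, g(2) = 3. u₂ = 2 - 3·(2 - 1)/(3 - (-4)) = 11/7.
g(2) = 3, g(11/7) = -384/343. u₃ = (11/7) - (-384/343)·((11/7) - 2)/((-384/343) - 3) = 265/157.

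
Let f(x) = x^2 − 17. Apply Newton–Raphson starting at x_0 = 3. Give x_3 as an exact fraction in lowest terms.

25889/6279

f'(x) = 2x.
f(3) = −8, f'(3) = 6, so x_1 = 3 − (−8)/6 = 13/3.
f(13/3) = 16/9, f'(13/3) = 26/3, so x_2 = (13/3) − (16/9)/(26/3) = 161/39.
f(161/39) = 64/1521, f'(161/39) = 322/39, so x_3 = (161/39) − (64/1521)/(322/39) = 25889/6279.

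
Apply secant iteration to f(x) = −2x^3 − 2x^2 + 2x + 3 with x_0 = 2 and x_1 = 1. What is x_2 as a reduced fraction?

f(2) = −17, f(1) = 1. x_2 = 1 − 1·(1 − 2)/(1 − (−17)) = 19/18.

19/18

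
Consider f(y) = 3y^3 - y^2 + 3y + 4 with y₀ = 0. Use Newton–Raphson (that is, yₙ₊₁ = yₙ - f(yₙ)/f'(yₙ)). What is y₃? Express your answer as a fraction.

f'(y) = 9y^2 - 2y + 3.
f(0) = 4, f'(0) = 3, so y₁ = 0 - 4/3 = -4/3.
f(-4/3) = -80/9, f'(-4/3) = 65/3, so y₂ = (-4/3) - (-80/9)/(65/3) = -12/13.
f(-12/13) = -4352/2197, f'(-12/13) = 2115/169, so y₃ = (-12/13) - (-4352/2197)/(2115/169) = -21028/27495.

-21028/27495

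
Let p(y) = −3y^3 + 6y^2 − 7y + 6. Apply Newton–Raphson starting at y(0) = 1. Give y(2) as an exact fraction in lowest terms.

p'(y) = −9y^2 + 12y − 7.
p(1) = 2, p'(1) = −4, so y(1) = 1 − 2/(−4) = 3/2.
p(3/2) = −9/8, p'(3/2) = −37/4, so y(2) = (3/2) − (−9/8)/(−37/4) = 51/37.

51/37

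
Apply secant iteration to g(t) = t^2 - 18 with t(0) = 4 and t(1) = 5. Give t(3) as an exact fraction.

g(4) = -2, g(5) = 7. t(2) = 5 - 7·(5 - 4)/(7 - (-2)) = 38/9.
g(5) = 7, g(38/9) = -14/81. t(3) = (38/9) - (-14/81)·((38/9) - 5)/((-14/81) - 7) = 352/83.

352/83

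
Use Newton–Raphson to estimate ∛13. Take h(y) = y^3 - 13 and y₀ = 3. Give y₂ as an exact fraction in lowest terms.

h'(y) = 3y^2.
h(3) = 14, h'(3) = 27, so y₁ = 3 - 14/27 = 67/27.
h(67/27) = 44884/19683, h'(67/27) = 4489/243, so y₂ = (67/27) - (44884/19683)/(4489/243) = 857405/363609.

857405/363609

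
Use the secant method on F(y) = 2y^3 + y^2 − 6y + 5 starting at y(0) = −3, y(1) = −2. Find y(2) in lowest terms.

−59/27

F(−3) = −22, F(−2) = 5. y(2) = (−2) − 5·((−2) − (−3))/(5 − (−22)) = −59/27.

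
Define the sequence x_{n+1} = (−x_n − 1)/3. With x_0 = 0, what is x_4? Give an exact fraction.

x_1 = (−0 − 1)/3 = −1/3.
x_2 = (−(−1/3) − 1)/3 = −2/9.
x_3 = (−(−2/9) − 1)/3 = −7/27.
x_4 = (−(−7/27) − 1)/3 = −20/81.

−20/81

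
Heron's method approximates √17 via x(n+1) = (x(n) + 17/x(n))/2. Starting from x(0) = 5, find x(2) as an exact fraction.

433/105

x(1) = (5 + 17/5)/2 = 21/5.
x(2) = (21/5 + 17/(21/5))/2 = 433/105.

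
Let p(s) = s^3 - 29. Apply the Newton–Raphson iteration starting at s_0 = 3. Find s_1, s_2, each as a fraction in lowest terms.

p'(s) = 3s^2.
p(3) = -2, p'(3) = 27, so s_1 = 3 - (-2)/27 = 83/27.
p(83/27) = 980/19683, p'(83/27) = 6889/243, so s_2 = (83/27) - (980/19683)/(6889/243) = 1714381/558009.

s_1 = 83/27, s_2 = 1714381/558009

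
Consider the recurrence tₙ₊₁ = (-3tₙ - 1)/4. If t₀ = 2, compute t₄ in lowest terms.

t₁ = (-3·2 - 1)/4 = -7/4.
t₂ = (-3·(-7/4) - 1)/4 = 17/16.
t₃ = (-3·(17/16) - 1)/4 = -67/64.
t₄ = (-3·(-67/64) - 1)/4 = 137/256.

137/256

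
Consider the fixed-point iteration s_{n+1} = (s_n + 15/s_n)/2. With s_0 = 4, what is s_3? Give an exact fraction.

7380481/1905632

s_1 = (4 + 15/4)/2 = 31/8.
s_2 = (31/8 + 15/(31/8))/2 = 1921/496.
s_3 = (1921/496 + 15/(1921/496))/2 = 7380481/1905632.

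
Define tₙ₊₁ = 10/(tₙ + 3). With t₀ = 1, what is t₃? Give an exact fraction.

t₁ = 10/(1 + 3) = 5/2.
t₂ = 10/(5/2 + 3) = 20/11.
t₃ = 10/(20/11 + 3) = 110/53.

110/53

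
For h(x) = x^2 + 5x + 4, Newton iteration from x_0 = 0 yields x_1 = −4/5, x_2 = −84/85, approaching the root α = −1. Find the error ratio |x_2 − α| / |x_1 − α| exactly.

1/17

x_1 − α = −4/5 − (−1) = −4/5 + 1 = 1/5, so |x_1 − α| = 1/5.
x_2 − α = −84/85 − (−1) = −84/85 + 1 = 1/85, so |x_2 − α| = 1/85.
Ratio = (1/85) / (1/5) = 1/17.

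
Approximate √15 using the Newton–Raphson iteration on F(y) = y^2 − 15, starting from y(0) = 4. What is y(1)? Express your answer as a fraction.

F'(y) = 2y.
F(4) = 1, F'(4) = 8, so y(1) = 4 − 1/8 = 31/8.

31/8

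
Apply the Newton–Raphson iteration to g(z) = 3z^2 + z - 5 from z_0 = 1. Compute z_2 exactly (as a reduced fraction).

437/385

g'(z) = 6z + 1.
g(1) = -1, g'(1) = 7, so z_1 = 1 - (-1)/7 = 8/7.
g(8/7) = 3/49, g'(8/7) = 55/7, so z_2 = (8/7) - (3/49)/(55/7) = 437/385.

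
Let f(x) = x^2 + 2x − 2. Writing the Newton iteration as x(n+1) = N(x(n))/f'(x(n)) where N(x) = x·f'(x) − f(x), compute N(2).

f'(x) = 2x + 2.
N(x) = x·f'(x) − f(x) = x·(2x + 2) − (x^2 + 2x − 2) = x^2 + 2.
N(2) = 6.

6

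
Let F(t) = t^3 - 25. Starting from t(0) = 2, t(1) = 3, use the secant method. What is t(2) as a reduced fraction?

F(2) = -17, F(3) = 2. t(2) = 3 - 2·(3 - 2)/(2 - (-17)) = 55/19.

55/19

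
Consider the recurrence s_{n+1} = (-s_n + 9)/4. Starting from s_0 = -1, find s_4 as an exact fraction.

229/128

s_1 = (-(-1) + 9)/4 = 5/2.
s_2 = (-(5/2) + 9)/4 = 13/8.
s_3 = (-(13/8) + 9)/4 = 59/32.
s_4 = (-(59/32) + 9)/4 = 229/128.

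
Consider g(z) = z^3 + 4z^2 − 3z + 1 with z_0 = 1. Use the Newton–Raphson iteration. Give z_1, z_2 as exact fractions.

z_1 = 5/8, z_2 = 269/812

g'(z) = 3z^2 + 8z − 3.
g(1) = 3, g'(1) = 8, so z_1 = 1 − 3/8 = 5/8.
g(5/8) = 477/512, g'(5/8) = 203/64, so z_2 = (5/8) − (477/512)/(203/64) = 269/812.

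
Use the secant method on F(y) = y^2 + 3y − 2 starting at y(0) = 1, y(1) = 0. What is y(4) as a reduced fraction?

F(1) = 2, F(0) = −2. y(2) = 0 − (−2)·(0 − 1)/((−2) − 2) = 1/2.
F(0) = −2, F(1/2) = −1/4. y(3) = (1/2) − (−1/4)·((1/2) − 0)/((−1/4) − (−2)) = 4/7.
F(1/2) = −1/4, F(4/7) = 2/49. y(4) = (4/7) − (2/49)·((4/7) − (1/2))/((2/49) − (−1/4)) = 32/57.

32/57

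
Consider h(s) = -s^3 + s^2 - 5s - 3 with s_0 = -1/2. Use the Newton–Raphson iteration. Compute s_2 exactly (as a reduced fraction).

h'(s) = -3s^2 + 2s - 5.
h(-1/2) = -1/8, h'(-1/2) = -27/4, so s_1 = (-1/2) - (-1/8)/(-27/4) = -14/27.
h(-14/27) = 17/19683, h'(-14/27) = -1663/243, so s_2 = (-14/27) - (17/19683)/(-1663/243) = -69829/134703.

-69829/134703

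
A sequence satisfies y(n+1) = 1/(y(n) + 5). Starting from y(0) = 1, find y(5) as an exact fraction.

y(1) = 1/(1 + 5) = 1/6.
y(2) = 1/(1/6 + 5) = 6/31.
y(3) = 1/(6/31 + 5) = 31/161.
y(4) = 1/(31/161 + 5) = 161/836.
y(5) = 1/(161/836 + 5) = 836/4341.

836/4341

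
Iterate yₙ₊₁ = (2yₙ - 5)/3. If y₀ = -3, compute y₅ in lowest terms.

-1151/243

y₁ = (2·(-3) - 5)/3 = -11/3.
y₂ = (2·(-11/3) - 5)/3 = -37/9.
y₃ = (2·(-37/9) - 5)/3 = -119/27.
y₄ = (2·(-119/27) - 5)/3 = -373/81.
y₅ = (2·(-373/81) - 5)/3 = -1151/243.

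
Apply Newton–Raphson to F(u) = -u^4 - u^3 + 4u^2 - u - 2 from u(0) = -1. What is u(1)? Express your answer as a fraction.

-5/8

F'(u) = -4u^3 - 3u^2 + 8u - 1.
F(-1) = 3, F'(-1) = -8, so u(1) = (-1) - 3/(-8) = -5/8.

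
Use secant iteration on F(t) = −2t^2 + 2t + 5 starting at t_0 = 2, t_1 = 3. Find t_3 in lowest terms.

71/33

F(2) = 1, F(3) = −7. t_2 = 3 − (−7)·(3 − 2)/((−7) − 1) = 17/8.
F(3) = −7, F(17/8) = 7/32. t_3 = (17/8) − (7/32)·((17/8) − 3)/((7/32) − (−7)) = 71/33.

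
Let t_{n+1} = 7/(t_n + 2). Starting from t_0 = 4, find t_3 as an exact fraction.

t_1 = 7/(4 + 2) = 7/6.
t_2 = 7/(7/6 + 2) = 42/19.
t_3 = 7/(42/19 + 2) = 133/80.

133/80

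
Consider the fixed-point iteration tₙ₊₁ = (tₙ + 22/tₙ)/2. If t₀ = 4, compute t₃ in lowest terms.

1016657/216752

t₁ = (4 + 22/4)/2 = 19/4.
t₂ = (19/4 + 22/(19/4))/2 = 713/152.
t₃ = (713/152 + 22/(713/152))/2 = 1016657/216752.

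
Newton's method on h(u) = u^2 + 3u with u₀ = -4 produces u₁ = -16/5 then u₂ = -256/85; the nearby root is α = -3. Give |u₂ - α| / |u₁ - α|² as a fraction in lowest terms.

u₁ - α = -16/5 - (-3) = -16/5 + 3 = -1/5, so |u₁ - α| = 1/5.
u₂ - α = -256/85 - (-3) = -256/85 + 3 = -1/85, so |u₂ - α| = 1/85.
|u₁ - α|² = 1/25.
Ratio = (1/85) / (1/25) = 5/17.

5/17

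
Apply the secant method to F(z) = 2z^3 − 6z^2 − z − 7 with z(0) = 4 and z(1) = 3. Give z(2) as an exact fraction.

F(4) = 21, F(3) = −10. z(2) = 3 − (−10)·(3 − 4)/((−10) − 21) = 103/31.

103/31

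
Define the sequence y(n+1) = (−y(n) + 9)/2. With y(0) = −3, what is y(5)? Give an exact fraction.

51/16

y(1) = (−(−3) + 9)/2 = 6.
y(2) = (−6 + 9)/2 = 3/2.
y(3) = (−(3/2) + 9)/2 = 15/4.
y(4) = (−(15/4) + 9)/2 = 21/8.
y(5) = (−(21/8) + 9)/2 = 51/16.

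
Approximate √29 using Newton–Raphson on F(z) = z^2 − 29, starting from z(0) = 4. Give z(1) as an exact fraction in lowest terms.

F'(z) = 2z.
F(4) = −13, F'(4) = 8, so z(1) = 4 − (−13)/8 = 45/8.

45/8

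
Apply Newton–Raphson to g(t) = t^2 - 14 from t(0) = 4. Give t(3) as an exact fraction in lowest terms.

g'(t) = 2t.
g(4) = 2, g'(4) = 8, so t(1) = 4 - 2/8 = 15/4.
g(15/4) = 1/16, g'(15/4) = 15/2, so t(2) = (15/4) - (1/16)/(15/2) = 449/120.
g(449/120) = 1/14400, g'(449/120) = 449/60, so t(3) = (449/120) - (1/14400)/(449/60) = 403201/107760.

403201/107760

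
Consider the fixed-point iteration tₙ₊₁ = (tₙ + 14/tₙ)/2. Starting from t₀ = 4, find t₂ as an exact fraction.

449/120

t₁ = (4 + 14/4)/2 = 15/4.
t₂ = (15/4 + 14/(15/4))/2 = 449/120.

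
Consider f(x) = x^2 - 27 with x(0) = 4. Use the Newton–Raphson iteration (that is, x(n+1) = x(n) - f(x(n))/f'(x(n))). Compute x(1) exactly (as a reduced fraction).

43/8

f'(x) = 2x.
f(4) = -11, f'(4) = 8, so x(1) = 4 - (-11)/8 = 43/8.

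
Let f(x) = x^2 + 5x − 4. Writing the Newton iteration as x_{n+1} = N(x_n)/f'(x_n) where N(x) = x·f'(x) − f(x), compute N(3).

f'(x) = 2x + 5.
N(x) = x·f'(x) − f(x) = x·(2x + 5) − (x^2 + 5x − 4) = x^2 + 4.
N(3) = 13.

13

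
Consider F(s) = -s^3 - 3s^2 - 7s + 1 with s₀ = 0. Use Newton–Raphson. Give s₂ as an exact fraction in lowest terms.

F'(s) = -3s^2 - 6s - 7.
F(0) = 1, F'(0) = -7, so s₁ = 0 - 1/(-7) = 1/7.
F(1/7) = -22/343, F'(1/7) = -388/49, so s₂ = (1/7) - (-22/343)/(-388/49) = 183/1358.

183/1358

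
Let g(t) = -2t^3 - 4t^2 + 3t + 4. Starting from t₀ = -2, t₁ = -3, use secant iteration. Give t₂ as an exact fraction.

g(-2) = -2, g(-3) = 13. t₂ = (-3) - 13·((-3) - (-2))/(13 - (-2)) = -32/15.

-32/15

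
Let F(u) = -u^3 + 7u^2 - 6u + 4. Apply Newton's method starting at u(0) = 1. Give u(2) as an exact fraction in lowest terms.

467/415

F'(u) = -3u^2 + 14u - 6.
F(1) = 4, F'(1) = 5, so u(1) = 1 - 4/5 = 1/5.
F(1/5) = 384/125, F'(1/5) = -83/25, so u(2) = (1/5) - (384/125)/(-83/25) = 467/415.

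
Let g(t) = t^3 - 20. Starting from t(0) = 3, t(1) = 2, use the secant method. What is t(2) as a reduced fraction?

g(3) = 7, g(2) = -12. t(2) = 2 - (-12)·(2 - 3)/((-12) - 7) = 50/19.

50/19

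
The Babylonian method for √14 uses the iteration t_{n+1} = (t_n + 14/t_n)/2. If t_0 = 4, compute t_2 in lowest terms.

449/120

t_1 = (4 + 14/4)/2 = 15/4.
t_2 = (15/4 + 14/(15/4))/2 = 449/120.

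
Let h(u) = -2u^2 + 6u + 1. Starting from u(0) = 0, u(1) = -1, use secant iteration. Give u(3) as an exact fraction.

-5/33

h(0) = 1, h(-1) = -7. u(2) = (-1) - (-7)·((-1) - 0)/((-7) - 1) = -1/8.
h(-1) = -7, h(-1/8) = 7/32. u(3) = (-1/8) - (7/32)·((-1/8) - (-1))/((7/32) - (-7)) = -5/33.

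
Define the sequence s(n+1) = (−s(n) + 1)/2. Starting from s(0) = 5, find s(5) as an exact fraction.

s(1) = (−5 + 1)/2 = −2.
s(2) = (−(−2) + 1)/2 = 3/2.
s(3) = (−(3/2) + 1)/2 = −1/4.
s(4) = (−(−1/4) + 1)/2 = 5/8.
s(5) = (−(5/8) + 1)/2 = 3/16.

3/16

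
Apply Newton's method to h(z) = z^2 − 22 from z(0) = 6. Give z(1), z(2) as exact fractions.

z(1) = 29/6, z(2) = 1633/348

h'(z) = 2z.
h(6) = 14, h'(6) = 12, so z(1) = 6 − 14/12 = 29/6.
h(29/6) = 49/36, h'(29/6) = 29/3, so z(2) = (29/6) − (49/36)/(29/3) = 1633/348.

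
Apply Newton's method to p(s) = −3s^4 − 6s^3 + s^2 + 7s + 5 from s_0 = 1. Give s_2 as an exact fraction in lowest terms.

p'(s) = −12s^3 − 18s^2 + 2s + 7.
p(1) = 4, p'(1) = −21, so s_1 = 1 − 4/(−21) = 25/21.
p(25/21) = −90640/64827, p'(25/21) = −112291/3087, so s_2 = (25/21) − (−90640/64827)/(−112291/3087) = 905545/786037.

905545/786037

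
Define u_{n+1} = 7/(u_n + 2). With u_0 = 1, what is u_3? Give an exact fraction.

u_1 = 7/(1 + 2) = 7/3.
u_2 = 7/(7/3 + 2) = 21/13.
u_3 = 7/(21/13 + 2) = 91/47.

91/47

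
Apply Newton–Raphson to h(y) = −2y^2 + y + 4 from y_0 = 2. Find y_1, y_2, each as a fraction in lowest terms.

y_1 = 12/7, y_2 = 484/287

h'(y) = −4y + 1.
h(2) = −2, h'(2) = −7, so y_1 = 2 − (−2)/(−7) = 12/7.
h(12/7) = −8/49, h'(12/7) = −41/7, so y_2 = (12/7) − (−8/49)/(−41/7) = 484/287.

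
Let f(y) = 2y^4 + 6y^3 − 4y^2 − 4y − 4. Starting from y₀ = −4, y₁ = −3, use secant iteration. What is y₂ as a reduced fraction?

−85/26

f(−4) = 76, f(−3) = −28. y₂ = (−3) − (−28)·((−3) − (−4))/((−28) − 76) = −85/26.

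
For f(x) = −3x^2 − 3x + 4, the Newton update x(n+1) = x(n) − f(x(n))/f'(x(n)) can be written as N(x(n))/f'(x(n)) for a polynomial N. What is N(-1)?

f'(x) = −6x − 3.
N(x) = x·f'(x) − f(x) = x·(−6x − 3) − (−3x^2 − 3x + 4) = −3x^2 − 4.
N(-1) = −7.

−7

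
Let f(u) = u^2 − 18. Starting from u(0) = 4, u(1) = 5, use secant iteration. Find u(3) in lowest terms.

f(4) = −2, f(5) = 7. u(2) = 5 − 7·(5 − 4)/(7 − (−2)) = 38/9.
f(5) = 7, f(38/9) = −14/81. u(3) = (38/9) − (−14/81)·((38/9) − 5)/((−14/81) − 7) = 352/83.

352/83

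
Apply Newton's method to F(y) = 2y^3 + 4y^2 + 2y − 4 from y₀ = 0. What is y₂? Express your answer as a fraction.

26/21

F'(y) = 6y^2 + 8y + 2.
F(0) = −4, F'(0) = 2, so y₁ = 0 − (−4)/2 = 2.
F(2) = 32, F'(2) = 42, so y₂ = 2 − 32/42 = 26/21.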